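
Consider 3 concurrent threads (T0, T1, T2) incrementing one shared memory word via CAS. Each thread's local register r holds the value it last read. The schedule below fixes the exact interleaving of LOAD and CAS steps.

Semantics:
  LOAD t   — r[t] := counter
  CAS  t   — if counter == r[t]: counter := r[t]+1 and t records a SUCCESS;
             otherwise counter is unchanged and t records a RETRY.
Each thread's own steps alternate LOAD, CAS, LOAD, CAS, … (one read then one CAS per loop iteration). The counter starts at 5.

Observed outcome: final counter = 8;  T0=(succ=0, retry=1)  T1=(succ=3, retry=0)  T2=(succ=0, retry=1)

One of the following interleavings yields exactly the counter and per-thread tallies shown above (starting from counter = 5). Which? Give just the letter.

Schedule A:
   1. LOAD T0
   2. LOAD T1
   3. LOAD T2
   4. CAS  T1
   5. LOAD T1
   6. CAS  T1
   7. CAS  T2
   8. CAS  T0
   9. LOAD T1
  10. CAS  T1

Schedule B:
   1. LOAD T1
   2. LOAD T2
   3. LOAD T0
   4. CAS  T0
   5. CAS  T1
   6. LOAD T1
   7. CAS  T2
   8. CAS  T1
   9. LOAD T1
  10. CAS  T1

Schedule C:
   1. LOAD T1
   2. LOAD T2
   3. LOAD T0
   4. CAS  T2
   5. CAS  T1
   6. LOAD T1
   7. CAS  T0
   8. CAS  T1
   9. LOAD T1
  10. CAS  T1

Simulating candidate A:
step 1: T0 LOAD ⇒ load; ctr=5 reg=5
step 2: T1 LOAD ⇒ load; ctr=5 reg=5
step 3: T2 LOAD ⇒ load; ctr=5 reg=5
step 4: T1 CAS ⇒ ok; ctr=6 reg=5
step 5: T1 LOAD ⇒ load; ctr=6 reg=6
step 6: T1 CAS ⇒ ok; ctr=7 reg=6
step 7: T2 CAS ⇒ retry; ctr=7 reg=5
step 8: T0 CAS ⇒ retry; ctr=7 reg=5
step 9: T1 LOAD ⇒ load; ctr=7 reg=7
step 10: T1 CAS ⇒ ok; ctr=8 reg=7

A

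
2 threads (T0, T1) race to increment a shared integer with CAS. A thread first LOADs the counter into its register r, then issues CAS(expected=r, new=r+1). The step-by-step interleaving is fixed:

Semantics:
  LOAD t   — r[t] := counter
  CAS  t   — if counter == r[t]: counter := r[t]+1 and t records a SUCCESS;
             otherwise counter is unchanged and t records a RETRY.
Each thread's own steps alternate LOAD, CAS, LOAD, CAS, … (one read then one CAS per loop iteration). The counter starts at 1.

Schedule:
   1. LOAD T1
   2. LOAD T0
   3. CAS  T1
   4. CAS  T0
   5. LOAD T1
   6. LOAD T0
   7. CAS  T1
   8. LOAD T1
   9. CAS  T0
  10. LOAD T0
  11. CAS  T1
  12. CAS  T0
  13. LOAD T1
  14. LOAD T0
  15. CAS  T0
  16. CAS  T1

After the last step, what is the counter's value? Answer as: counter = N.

1. LOAD T1 → mem=1 r[T1]=1 [LOAD]
2. LOAD T0 → mem=1 r[T0]=1 [LOAD]
3. CAS T1 → mem=2 r[T1]=1 [OK]
4. CAS T0 → mem=2 r[T0]=1 [RETRY]
5. LOAD T1 → mem=2 r[T1]=2 [LOAD]
6. LOAD T0 → mem=2 r[T0]=2 [LOAD]
7. CAS T1 → mem=3 r[T1]=2 [OK]
8. LOAD T1 → mem=3 r[T1]=3 [LOAD]
9. CAS T0 → mem=3 r[T0]=2 [RETRY]
10. LOAD T0 → mem=3 r[T0]=3 [LOAD]
11. CAS T1 → mem=4 r[T1]=3 [OK]
12. CAS T0 → mem=4 r[T0]=3 [RETRY]
13. LOAD T1 → mem=4 r[T1]=4 [LOAD]
14. LOAD T0 → mem=4 r[T0]=4 [LOAD]
15. CAS T0 → mem=5 r[T0]=4 [OK]
16. CAS T1 → mem=5 r[T1]=4 [RETRY]

counter = 5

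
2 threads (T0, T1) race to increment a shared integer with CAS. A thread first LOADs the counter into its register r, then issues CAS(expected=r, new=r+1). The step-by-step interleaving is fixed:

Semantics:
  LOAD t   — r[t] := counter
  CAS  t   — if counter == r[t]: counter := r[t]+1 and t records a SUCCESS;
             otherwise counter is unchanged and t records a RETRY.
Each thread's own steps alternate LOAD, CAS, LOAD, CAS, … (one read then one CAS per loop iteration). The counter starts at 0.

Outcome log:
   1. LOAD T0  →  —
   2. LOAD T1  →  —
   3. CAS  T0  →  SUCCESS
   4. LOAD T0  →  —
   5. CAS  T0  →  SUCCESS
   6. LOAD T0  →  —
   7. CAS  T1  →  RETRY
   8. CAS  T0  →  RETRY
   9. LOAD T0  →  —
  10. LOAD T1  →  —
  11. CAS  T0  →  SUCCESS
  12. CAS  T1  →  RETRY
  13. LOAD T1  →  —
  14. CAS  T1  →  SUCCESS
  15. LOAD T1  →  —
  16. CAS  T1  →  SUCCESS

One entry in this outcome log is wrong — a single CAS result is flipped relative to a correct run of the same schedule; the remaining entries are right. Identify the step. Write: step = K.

step = 8

Reference trace:
1. LOAD T0 → mem=0 r[T0]=0 [LOAD]
2. LOAD T1 → mem=0 r[T1]=0 [LOAD]
3. CAS T0 → mem=1 r[T0]=0 [OK]
4. LOAD T0 → mem=1 r[T0]=1 [LOAD]
5. CAS T0 → mem=2 r[T0]=1 [OK]
6. LOAD T0 → mem=2 r[T0]=2 [LOAD]
7. CAS T1 → mem=2 r[T1]=0 [RETRY]
8. CAS T0 → mem=3 r[T0]=2 [OK]
9. LOAD T0 → mem=3 r[T0]=3 [LOAD]
10. LOAD T1 → mem=3 r[T1]=3 [LOAD]
11. CAS T0 → mem=4 r[T0]=3 [OK]
12. CAS T1 → mem=4 r[T1]=3 [RETRY]
13. LOAD T1 → mem=4 r[T1]=4 [LOAD]
14. CAS T1 → mem=5 r[T1]=4 [OK]
15. LOAD T1 → mem=5 r[T1]=5 [LOAD]
16. CAS T1 → mem=6 r[T1]=5 [OK]
Mismatch at 8.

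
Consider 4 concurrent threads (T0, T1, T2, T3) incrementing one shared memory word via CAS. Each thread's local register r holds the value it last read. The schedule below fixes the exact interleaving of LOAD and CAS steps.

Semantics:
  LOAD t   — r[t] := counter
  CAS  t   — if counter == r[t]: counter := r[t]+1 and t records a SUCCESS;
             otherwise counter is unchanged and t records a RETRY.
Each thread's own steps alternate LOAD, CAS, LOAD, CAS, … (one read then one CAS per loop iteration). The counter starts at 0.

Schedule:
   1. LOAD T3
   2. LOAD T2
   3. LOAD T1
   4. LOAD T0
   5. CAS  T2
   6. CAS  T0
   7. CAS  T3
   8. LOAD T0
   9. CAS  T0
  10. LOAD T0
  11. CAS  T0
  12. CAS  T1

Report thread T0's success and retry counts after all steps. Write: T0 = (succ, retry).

step 1: T3 LOAD ⇒ load; ctr=0 reg=0
step 2: T2 LOAD ⇒ load; ctr=0 reg=0
step 3: T1 LOAD ⇒ load; ctr=0 reg=0
step 4: T0 LOAD ⇒ load; ctr=0 reg=0
step 5: T2 CAS ⇒ ok; ctr=1 reg=0
step 6: T0 CAS ⇒ retry; ctr=1 reg=0
step 7: T3 CAS ⇒ retry; ctr=1 reg=0
step 8: T0 LOAD ⇒ load; ctr=1 reg=1
step 9: T0 CAS ⇒ ok; ctr=2 reg=1
step 10: T0 LOAD ⇒ load; ctr=2 reg=2
step 11: T0 CAS ⇒ ok; ctr=3 reg=2
step 12: T1 CAS ⇒ retry; ctr=3 reg=0

T0 = (2, 1)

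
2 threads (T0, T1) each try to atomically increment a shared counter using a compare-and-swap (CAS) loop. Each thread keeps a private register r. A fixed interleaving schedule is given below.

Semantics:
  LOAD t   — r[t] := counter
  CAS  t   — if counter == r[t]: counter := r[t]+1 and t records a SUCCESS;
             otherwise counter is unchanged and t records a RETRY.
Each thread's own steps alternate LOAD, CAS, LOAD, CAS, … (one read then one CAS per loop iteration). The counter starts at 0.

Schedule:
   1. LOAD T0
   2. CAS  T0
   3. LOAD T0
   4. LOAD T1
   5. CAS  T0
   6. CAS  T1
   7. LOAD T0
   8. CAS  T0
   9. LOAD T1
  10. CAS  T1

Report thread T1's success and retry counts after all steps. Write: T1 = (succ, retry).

T1 = (1, 1)

step 1: T0 LOAD ⇒ load; ctr=0 reg=0
step 2: T0 CAS ⇒ ok; ctr=1 reg=0
step 3: T0 LOAD ⇒ load; ctr=1 reg=1
step 4: T1 LOAD ⇒ load; ctr=1 reg=1
step 5: T0 CAS ⇒ ok; ctr=2 reg=1
step 6: T1 CAS ⇒ retry; ctr=2 reg=1
step 7: T0 LOAD ⇒ load; ctr=2 reg=2
step 8: T0 CAS ⇒ ok; ctr=3 reg=2
step 9: T1 LOAD ⇒ load; ctr=3 reg=3
step 10: T1 CAS ⇒ ok; ctr=4 reg=3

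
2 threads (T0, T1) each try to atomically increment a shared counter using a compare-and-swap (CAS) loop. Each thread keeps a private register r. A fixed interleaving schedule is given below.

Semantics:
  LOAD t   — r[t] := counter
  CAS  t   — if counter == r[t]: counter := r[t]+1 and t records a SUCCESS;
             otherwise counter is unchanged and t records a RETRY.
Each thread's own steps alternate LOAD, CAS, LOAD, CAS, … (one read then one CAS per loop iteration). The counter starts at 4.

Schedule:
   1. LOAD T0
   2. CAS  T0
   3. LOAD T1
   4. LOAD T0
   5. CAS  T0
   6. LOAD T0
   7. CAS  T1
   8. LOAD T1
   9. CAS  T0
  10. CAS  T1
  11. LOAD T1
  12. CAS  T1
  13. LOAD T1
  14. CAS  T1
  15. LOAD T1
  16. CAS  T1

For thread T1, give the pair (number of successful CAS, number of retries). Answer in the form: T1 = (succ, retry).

T1 = (3, 2)

   1) LOAD T0:  M=4  r_T0=4
   2) CAS  T0:  M=5  r_T0=4 ✓
   3) LOAD T1:  M=5  r_T1=5
   4) LOAD T0:  M=5  r_T0=5
   5) CAS  T0:  M=6  r_T0=5 ✓
   6) LOAD T0:  M=6  r_T0=6
   7) CAS  T1:  M=6  r_T1=5 ✗
   8) LOAD T1:  M=6  r_T1=6
   9) CAS  T0:  M=7  r_T0=6 ✓
  10) CAS  T1:  M=7  r_T1=6 ✗
  11) LOAD T1:  M=7  r_T1=7
  12) CAS  T1:  M=8  r_T1=7 ✓
  13) LOAD T1:  M=8  r_T1=8
  14) CAS  T1:  M=9  r_T1=8 ✓
  15) LOAD T1:  M=9  r_T1=9
  16) CAS  T1:  M=10  r_T1=9 ✓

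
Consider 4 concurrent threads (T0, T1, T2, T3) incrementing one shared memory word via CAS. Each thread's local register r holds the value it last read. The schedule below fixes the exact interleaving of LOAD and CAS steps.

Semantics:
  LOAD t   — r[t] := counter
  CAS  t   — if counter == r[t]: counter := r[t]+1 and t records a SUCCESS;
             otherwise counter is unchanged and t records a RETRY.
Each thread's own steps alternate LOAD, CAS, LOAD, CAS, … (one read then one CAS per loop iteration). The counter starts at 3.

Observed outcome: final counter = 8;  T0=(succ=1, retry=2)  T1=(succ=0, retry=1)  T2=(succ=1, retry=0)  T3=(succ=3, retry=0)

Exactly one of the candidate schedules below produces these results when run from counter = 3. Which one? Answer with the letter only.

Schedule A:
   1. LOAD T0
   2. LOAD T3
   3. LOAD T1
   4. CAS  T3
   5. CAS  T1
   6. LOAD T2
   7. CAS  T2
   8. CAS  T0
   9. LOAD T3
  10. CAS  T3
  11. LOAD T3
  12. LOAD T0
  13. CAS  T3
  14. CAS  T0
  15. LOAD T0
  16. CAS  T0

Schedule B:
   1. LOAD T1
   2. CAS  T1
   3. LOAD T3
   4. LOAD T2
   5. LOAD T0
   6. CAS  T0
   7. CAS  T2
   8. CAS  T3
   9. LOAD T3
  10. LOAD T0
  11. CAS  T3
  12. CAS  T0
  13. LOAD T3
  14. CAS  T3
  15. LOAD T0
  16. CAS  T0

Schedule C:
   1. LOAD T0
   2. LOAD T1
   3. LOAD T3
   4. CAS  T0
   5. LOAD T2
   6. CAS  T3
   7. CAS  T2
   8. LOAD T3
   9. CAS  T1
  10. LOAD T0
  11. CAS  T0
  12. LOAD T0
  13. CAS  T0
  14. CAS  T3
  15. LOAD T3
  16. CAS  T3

A

Tracing schedule A:
T0 LOAD — after: cnt=3, r=3 — load
T3 LOAD — after: cnt=3, r=3 — load
T1 LOAD — after: cnt=3, r=3 — load
T3 CAS — after: cnt=4, r=3 — ok
T1 CAS — after: cnt=4, r=3 — retry
T2 LOAD — after: cnt=4, r=4 — load
T2 CAS — after: cnt=5, r=4 — ok
T0 CAS — after: cnt=5, r=3 — retry
T3 LOAD — after: cnt=5, r=5 — load
T3 CAS — after: cnt=6, r=5 — ok
T3 LOAD — after: cnt=6, r=6 — load
T0 LOAD — after: cnt=6, r=6 — load
T3 CAS — after: cnt=7, r=6 — ok
T0 CAS — after: cnt=7, r=6 — retry
T0 LOAD — after: cnt=7, r=7 — load
T0 CAS — after: cnt=8, r=7 — ok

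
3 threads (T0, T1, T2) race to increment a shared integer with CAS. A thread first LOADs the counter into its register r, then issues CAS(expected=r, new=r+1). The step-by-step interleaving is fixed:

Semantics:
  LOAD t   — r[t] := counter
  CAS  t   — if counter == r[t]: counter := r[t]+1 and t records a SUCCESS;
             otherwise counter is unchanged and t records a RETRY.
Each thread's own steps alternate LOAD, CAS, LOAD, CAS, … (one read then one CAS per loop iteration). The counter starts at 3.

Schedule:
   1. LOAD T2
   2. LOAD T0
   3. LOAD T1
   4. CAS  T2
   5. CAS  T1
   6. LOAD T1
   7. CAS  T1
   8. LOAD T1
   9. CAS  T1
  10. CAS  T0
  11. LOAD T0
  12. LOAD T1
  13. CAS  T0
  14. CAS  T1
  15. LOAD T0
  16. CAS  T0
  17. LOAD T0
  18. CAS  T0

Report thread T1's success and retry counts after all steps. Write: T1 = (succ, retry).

T2 LOAD — after: cnt=3, r=3 — load
T0 LOAD — after: cnt=3, r=3 — load
T1 LOAD — after: cnt=3, r=3 — load
T2 CAS — after: cnt=4, r=3 — ok
T1 CAS — after: cnt=4, r=3 — retry
T1 LOAD — after: cnt=4, r=4 — load
T1 CAS — after: cnt=5, r=4 — ok
T1 LOAD — after: cnt=5, r=5 — load
T1 CAS — after: cnt=6, r=5 — ok
T0 CAS — after: cnt=6, r=3 — retry
T0 LOAD — after: cnt=6, r=6 — load
T1 LOAD — after: cnt=6, r=6 — load
T0 CAS — after: cnt=7, r=6 — ok
T1 CAS — after: cnt=7, r=6 — retry
T0 LOAD — after: cnt=7, r=7 — load
T0 CAS — after: cnt=8, r=7 — ok
T0 LOAD — after: cnt=8, r=8 — load
T0 CAS — after: cnt=9, r=8 — ok

T1 = (2, 2)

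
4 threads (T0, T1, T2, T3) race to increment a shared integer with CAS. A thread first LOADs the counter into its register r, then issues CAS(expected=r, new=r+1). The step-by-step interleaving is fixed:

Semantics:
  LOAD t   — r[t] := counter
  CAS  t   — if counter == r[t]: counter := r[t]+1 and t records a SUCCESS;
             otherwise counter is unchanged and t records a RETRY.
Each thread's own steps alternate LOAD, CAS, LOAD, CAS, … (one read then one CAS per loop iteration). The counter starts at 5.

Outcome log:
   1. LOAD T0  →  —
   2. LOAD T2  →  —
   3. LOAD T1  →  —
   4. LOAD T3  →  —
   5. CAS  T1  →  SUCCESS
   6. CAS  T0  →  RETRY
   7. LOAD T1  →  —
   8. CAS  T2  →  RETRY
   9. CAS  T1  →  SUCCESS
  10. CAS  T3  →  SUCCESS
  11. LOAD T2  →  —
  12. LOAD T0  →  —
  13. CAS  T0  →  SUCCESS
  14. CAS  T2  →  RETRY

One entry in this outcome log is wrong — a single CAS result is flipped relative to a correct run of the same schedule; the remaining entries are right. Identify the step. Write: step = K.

Reference trace:
   1) LOAD T0:  M=5  r_T0=5
   2) LOAD T2:  M=5  r_T2=5
   3) LOAD T1:  M=5  r_T1=5
   4) LOAD T3:  M=5  r_T3=5
   5) CAS  T1:  M=6  r_T1=5 ✓
   6) CAS  T0:  M=6  r_T0=5 ✗
   7) LOAD T1:  M=6  r_T1=6
   8) CAS  T2:  M=6  r_T2=5 ✗
   9) CAS  T1:  M=7  r_T1=6 ✓
  10) CAS  T3:  M=7  r_T3=5 ✗
  11) LOAD T2:  M=7  r_T2=7
  12) LOAD T0:  M=7  r_T0=7
  13) CAS  T0:  M=8  r_T0=7 ✓
  14) CAS  T2:  M=8  r_T2=7 ✗
Log disagrees first at step 10.

step = 10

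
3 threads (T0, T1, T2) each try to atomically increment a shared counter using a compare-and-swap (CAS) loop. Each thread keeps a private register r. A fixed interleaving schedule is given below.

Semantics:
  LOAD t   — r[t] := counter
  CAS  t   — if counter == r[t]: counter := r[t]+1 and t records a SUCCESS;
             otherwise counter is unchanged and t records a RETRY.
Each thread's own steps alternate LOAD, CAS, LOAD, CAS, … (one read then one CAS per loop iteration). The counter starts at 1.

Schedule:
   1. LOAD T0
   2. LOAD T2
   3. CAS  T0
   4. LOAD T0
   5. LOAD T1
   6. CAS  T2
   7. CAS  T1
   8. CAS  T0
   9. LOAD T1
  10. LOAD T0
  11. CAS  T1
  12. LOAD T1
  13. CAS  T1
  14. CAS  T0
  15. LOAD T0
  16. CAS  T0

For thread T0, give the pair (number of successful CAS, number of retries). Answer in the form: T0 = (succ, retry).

T0 = (2, 2)

step 1: T0 LOAD ⇒ load; ctr=1 reg=1
step 2: T2 LOAD ⇒ load; ctr=1 reg=1
step 3: T0 CAS ⇒ ok; ctr=2 reg=1
step 4: T0 LOAD ⇒ load; ctr=2 reg=2
step 5: T1 LOAD ⇒ load; ctr=2 reg=2
step 6: T2 CAS ⇒ retry; ctr=2 reg=1
step 7: T1 CAS ⇒ ok; ctr=3 reg=2
step 8: T0 CAS ⇒ retry; ctr=3 reg=2
step 9: T1 LOAD ⇒ load; ctr=3 reg=3
step 10: T0 LOAD ⇒ load; ctr=3 reg=3
step 11: T1 CAS ⇒ ok; ctr=4 reg=3
step 12: T1 LOAD ⇒ load; ctr=4 reg=4
step 13: T1 CAS ⇒ ok; ctr=5 reg=4
step 14: T0 CAS ⇒ retry; ctr=5 reg=3
step 15: T0 LOAD ⇒ load; ctr=5 reg=5
step 16: T0 CAS ⇒ ok; ctr=6 reg=5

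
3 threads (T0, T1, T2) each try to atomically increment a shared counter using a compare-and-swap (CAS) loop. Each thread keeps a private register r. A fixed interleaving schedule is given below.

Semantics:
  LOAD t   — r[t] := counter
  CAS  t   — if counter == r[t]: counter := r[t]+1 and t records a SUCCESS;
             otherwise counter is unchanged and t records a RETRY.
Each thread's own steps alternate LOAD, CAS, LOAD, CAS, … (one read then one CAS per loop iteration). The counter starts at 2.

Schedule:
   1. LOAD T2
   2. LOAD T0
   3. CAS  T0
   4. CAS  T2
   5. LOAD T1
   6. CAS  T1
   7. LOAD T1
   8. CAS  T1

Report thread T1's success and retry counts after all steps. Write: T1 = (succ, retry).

T1 = (2, 0)

#1 T2 reads 2
#2 T0 reads 2
#3 T0 CAS(2→3) writes; counter now 3
#4 T2 CAS(2→3) fails; counter now 3
#5 T1 reads 3
#6 T1 CAS(3→4) writes; counter now 4
#7 T1 reads 4
#8 T1 CAS(4→5) writes; counter now 5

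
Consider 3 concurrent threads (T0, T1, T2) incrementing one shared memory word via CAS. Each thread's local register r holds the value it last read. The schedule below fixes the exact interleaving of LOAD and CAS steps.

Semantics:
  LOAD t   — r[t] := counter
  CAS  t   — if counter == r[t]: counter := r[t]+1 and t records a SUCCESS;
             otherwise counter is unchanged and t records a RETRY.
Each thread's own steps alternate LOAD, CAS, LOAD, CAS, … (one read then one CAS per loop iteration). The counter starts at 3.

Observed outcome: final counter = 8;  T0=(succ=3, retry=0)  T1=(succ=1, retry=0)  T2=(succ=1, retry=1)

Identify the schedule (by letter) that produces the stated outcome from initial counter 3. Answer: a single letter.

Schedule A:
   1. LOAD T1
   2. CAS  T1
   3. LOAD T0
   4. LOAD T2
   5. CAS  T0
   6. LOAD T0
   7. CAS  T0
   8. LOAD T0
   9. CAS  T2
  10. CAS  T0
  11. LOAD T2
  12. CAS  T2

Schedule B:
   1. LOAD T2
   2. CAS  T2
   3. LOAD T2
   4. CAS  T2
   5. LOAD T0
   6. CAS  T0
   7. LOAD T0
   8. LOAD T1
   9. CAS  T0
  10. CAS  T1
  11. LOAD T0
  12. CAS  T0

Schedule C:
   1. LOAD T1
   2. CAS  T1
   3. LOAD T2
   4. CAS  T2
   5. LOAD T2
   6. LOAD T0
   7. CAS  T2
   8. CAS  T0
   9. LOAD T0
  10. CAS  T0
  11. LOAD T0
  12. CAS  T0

Tracing schedule A:
T1 LOAD — after: cnt=3, r=3 — load
T1 CAS — after: cnt=4, r=3 — ok
T0 LOAD — after: cnt=4, r=4 — load
T2 LOAD — after: cnt=4, r=4 — load
T0 CAS — after: cnt=5, r=4 — ok
T0 LOAD — after: cnt=5, r=5 — load
T0 CAS — after: cnt=6, r=5 — ok
T0 LOAD — after: cnt=6, r=6 — load
T2 CAS — after: cnt=6, r=4 — retry
T0 CAS — after: cnt=7, r=6 — ok
T2 LOAD — after: cnt=7, r=7 — load
T2 CAS — after: cnt=8, r=7 — ok

A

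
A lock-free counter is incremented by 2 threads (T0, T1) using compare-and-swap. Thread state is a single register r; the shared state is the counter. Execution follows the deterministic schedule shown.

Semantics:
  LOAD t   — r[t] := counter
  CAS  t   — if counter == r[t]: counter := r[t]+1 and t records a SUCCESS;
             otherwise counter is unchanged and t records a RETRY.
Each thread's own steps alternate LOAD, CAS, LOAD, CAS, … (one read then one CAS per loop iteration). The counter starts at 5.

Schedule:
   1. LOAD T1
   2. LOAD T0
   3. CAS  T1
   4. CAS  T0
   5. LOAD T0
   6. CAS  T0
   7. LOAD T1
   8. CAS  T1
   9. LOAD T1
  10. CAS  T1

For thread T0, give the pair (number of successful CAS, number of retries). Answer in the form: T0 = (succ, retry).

T0 = (1, 1)

[1] T1.load  rd  (counter 5, T1.r 5)
[2] T0.load  rd  (counter 5, T0.r 5)
[3] T1.cas  hit  (counter 6, T1.r 5)
[4] T0.cas  miss  (counter 6, T0.r 5)
[5] T0.load  rd  (counter 6, T0.r 6)
[6] T0.cas  hit  (counter 7, T0.r 6)
[7] T1.load  rd  (counter 7, T1.r 7)
[8] T1.cas  hit  (counter 8, T1.r 7)
[9] T1.load  rd  (counter 8, T1.r 8)
[10] T1.cas  hit  (counter 9, T1.r 8)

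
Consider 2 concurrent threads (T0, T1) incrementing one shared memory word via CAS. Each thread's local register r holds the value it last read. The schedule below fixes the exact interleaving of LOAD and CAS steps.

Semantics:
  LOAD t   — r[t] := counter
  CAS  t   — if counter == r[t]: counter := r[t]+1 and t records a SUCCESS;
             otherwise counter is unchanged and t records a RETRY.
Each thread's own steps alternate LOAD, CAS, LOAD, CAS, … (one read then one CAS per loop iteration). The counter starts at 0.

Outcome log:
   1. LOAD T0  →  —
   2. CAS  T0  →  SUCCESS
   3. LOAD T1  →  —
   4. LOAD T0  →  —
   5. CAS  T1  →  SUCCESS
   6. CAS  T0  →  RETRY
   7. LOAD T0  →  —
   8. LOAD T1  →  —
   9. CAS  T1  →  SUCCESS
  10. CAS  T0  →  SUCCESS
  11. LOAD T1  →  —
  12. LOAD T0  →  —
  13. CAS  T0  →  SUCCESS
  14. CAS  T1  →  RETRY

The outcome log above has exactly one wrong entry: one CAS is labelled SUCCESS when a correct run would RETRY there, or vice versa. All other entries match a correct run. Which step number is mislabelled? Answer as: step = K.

step = 10

Correct run:
[1] T0.load  rd  (counter 0, T0.r 0)
[2] T0.cas  hit  (counter 1, T0.r 0)
[3] T1.load  rd  (counter 1, T1.r 1)
[4] T0.load  rd  (counter 1, T0.r 1)
[5] T1.cas  hit  (counter 2, T1.r 1)
[6] T0.cas  miss  (counter 2, T0.r 1)
[7] T0.load  rd  (counter 2, T0.r 2)
[8] T1.load  rd  (counter 2, T1.r 2)
[9] T1.cas  hit  (counter 3, T1.r 2)
[10] T0.cas  miss  (counter 3, T0.r 2)
[11] T1.load  rd  (counter 3, T1.r 3)
[12] T0.load  rd  (counter 3, T0.r 3)
[13] T0.cas  hit  (counter 4, T0.r 3)
[14] T1.cas  miss  (counter 4, T1.r 3)
Flip is step 10.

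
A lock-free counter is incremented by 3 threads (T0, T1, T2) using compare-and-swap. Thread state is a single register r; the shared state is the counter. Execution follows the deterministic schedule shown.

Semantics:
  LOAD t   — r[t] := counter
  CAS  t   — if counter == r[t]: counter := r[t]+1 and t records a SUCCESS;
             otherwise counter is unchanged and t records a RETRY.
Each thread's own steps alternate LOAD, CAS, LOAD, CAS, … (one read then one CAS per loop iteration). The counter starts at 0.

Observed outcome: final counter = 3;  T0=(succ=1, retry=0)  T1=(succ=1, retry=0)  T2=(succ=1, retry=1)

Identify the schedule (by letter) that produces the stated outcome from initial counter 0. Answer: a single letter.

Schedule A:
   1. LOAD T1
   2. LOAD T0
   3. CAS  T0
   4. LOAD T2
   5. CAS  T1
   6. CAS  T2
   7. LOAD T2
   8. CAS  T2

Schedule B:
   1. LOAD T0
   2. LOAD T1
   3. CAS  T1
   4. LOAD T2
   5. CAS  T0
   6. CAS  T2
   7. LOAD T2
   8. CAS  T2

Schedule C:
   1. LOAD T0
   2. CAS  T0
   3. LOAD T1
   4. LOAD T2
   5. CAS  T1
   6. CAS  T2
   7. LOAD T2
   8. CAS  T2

Tracing schedule C:
step 1: T0 LOAD ⇒ load; ctr=0 reg=0
step 2: T0 CAS ⇒ ok; ctr=1 reg=0
step 3: T1 LOAD ⇒ load; ctr=1 reg=1
step 4: T2 LOAD ⇒ load; ctr=1 reg=1
step 5: T1 CAS ⇒ ok; ctr=2 reg=1
step 6: T2 CAS ⇒ retry; ctr=2 reg=1
step 7: T2 LOAD ⇒ load; ctr=2 reg=2
step 8: T2 CAS ⇒ ok; ctr=3 reg=2

C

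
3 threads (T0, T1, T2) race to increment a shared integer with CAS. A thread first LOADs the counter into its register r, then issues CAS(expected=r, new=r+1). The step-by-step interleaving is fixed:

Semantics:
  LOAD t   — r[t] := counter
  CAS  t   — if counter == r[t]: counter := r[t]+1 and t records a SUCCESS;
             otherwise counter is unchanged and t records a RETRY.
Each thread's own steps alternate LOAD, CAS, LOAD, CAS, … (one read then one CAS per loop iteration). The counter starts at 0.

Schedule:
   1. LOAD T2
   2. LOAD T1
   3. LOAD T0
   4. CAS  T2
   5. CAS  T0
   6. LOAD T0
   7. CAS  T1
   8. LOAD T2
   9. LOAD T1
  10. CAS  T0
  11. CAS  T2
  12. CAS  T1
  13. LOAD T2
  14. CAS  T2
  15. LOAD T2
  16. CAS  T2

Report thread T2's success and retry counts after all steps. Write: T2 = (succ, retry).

step 1: T2 LOAD ⇒ load; ctr=0 reg=0
step 2: T1 LOAD ⇒ load; ctr=0 reg=0
step 3: T0 LOAD ⇒ load; ctr=0 reg=0
step 4: T2 CAS ⇒ ok; ctr=1 reg=0
step 5: T0 CAS ⇒ retry; ctr=1 reg=0
step 6: T0 LOAD ⇒ load; ctr=1 reg=1
step 7: T1 CAS ⇒ retry; ctr=1 reg=0
step 8: T2 LOAD ⇒ load; ctr=1 reg=1
step 9: T1 LOAD ⇒ load; ctr=1 reg=1
step 10: T0 CAS ⇒ ok; ctr=2 reg=1
step 11: T2 CAS ⇒ retry; ctr=2 reg=1
step 12: T1 CAS ⇒ retry; ctr=2 reg=1
step 13: T2 LOAD ⇒ load; ctr=2 reg=2
step 14: T2 CAS ⇒ ok; ctr=3 reg=2
step 15: T2 LOAD ⇒ load; ctr=3 reg=3
step 16: T2 CAS ⇒ ok; ctr=4 reg=3

T2 = (3, 1)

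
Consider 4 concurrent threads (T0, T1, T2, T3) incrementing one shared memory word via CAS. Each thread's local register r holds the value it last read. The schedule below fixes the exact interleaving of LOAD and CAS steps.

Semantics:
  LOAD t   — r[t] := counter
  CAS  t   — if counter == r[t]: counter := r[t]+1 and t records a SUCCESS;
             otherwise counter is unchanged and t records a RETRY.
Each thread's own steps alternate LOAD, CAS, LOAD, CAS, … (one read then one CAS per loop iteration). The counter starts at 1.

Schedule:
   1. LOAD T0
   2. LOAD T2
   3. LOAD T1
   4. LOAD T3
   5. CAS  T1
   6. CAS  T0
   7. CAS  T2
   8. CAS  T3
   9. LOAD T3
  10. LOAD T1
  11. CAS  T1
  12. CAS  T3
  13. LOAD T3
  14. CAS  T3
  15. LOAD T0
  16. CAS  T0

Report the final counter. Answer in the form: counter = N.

counter = 5

#1 T0 reads 1
#2 T2 reads 1
#3 T1 reads 1
#4 T3 reads 1
#5 T1 CAS(1→2) writes; counter now 2
#6 T0 CAS(1→2) fails; counter now 2
#7 T2 CAS(1→2) fails; counter now 2
#8 T3 CAS(1→2) fails; counter now 2
#9 T3 reads 2
#10 T1 reads 2
#11 T1 CAS(2→3) writes; counter now 3
#12 T3 CAS(2→3) fails; counter now 3
#13 T3 reads 3
#14 T3 CAS(3→4) writes; counter now 4
#15 T0 reads 4
#16 T0 CAS(4→5) writes; counter now 5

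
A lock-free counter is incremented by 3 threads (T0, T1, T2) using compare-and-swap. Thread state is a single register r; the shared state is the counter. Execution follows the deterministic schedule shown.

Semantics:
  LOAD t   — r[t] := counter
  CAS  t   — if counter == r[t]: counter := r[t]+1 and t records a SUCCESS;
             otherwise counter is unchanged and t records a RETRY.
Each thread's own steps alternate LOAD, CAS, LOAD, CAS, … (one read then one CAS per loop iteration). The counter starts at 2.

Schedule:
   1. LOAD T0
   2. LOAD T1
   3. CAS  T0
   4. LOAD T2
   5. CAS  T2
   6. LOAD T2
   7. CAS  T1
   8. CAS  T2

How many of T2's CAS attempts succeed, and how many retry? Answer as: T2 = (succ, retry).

T2 = (2, 0)

T0 LOAD — after: cnt=2, r=2 — load
T1 LOAD — after: cnt=2, r=2 — load
T0 CAS — after: cnt=3, r=2 — ok
T2 LOAD — after: cnt=3, r=3 — load
T2 CAS — after: cnt=4, r=3 — ok
T2 LOAD — after: cnt=4, r=4 — load
T1 CAS — after: cnt=4, r=2 — retry
T2 CAS — after: cnt=5, r=4 — ok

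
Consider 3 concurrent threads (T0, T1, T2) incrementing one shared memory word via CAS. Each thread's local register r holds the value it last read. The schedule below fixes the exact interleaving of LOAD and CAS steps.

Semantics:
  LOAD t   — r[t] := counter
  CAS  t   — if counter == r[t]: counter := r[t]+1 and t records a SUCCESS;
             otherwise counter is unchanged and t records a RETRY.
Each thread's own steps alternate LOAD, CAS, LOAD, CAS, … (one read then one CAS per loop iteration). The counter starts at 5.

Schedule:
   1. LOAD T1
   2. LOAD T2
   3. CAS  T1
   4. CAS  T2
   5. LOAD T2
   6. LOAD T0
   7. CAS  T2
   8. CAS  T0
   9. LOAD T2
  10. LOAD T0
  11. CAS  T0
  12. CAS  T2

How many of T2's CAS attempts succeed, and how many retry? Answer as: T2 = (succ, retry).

T2 = (1, 2)

step 1: T1 LOAD ⇒ load; ctr=5 reg=5
step 2: T2 LOAD ⇒ load; ctr=5 reg=5
step 3: T1 CAS ⇒ ok; ctr=6 reg=5
step 4: T2 CAS ⇒ retry; ctr=6 reg=5
step 5: T2 LOAD ⇒ load; ctr=6 reg=6
step 6: T0 LOAD ⇒ load; ctr=6 reg=6
step 7: T2 CAS ⇒ ok; ctr=7 reg=6
step 8: T0 CAS ⇒ retry; ctr=7 reg=6
step 9: T2 LOAD ⇒ load; ctr=7 reg=7
step 10: T0 LOAD ⇒ load; ctr=7 reg=7
step 11: T0 CAS ⇒ ok; ctr=8 reg=7
step 12: T2 CAS ⇒ retry; ctr=8 reg=7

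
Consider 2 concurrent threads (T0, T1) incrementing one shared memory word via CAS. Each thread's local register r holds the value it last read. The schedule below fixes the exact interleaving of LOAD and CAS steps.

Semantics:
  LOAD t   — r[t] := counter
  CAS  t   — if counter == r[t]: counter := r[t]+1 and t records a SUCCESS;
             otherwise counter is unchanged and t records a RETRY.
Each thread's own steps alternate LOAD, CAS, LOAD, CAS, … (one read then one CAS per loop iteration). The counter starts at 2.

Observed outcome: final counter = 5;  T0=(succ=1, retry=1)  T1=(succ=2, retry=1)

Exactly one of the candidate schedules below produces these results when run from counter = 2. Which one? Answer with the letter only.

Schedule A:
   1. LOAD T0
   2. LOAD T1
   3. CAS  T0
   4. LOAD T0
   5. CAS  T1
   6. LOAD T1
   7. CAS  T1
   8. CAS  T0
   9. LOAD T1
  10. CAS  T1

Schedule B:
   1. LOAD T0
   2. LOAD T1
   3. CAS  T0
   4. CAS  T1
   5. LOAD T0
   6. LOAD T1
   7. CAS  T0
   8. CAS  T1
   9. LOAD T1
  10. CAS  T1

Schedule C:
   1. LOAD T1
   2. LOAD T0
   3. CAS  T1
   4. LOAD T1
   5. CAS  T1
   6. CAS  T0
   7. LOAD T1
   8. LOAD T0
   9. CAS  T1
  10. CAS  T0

Tracing schedule A:
T0 LOAD — after: cnt=2, r=2 — load
T1 LOAD — after: cnt=2, r=2 — load
T0 CAS — after: cnt=3, r=2 — ok
T0 LOAD — after: cnt=3, r=3 — load
T1 CAS — after: cnt=3, r=2 — retry
T1 LOAD — after: cnt=3, r=3 — load
T1 CAS — after: cnt=4, r=3 — ok
T0 CAS — after: cnt=4, r=3 — retry
T1 LOAD — after: cnt=4, r=4 — load
T1 CAS — after: cnt=5, r=4 — ok

A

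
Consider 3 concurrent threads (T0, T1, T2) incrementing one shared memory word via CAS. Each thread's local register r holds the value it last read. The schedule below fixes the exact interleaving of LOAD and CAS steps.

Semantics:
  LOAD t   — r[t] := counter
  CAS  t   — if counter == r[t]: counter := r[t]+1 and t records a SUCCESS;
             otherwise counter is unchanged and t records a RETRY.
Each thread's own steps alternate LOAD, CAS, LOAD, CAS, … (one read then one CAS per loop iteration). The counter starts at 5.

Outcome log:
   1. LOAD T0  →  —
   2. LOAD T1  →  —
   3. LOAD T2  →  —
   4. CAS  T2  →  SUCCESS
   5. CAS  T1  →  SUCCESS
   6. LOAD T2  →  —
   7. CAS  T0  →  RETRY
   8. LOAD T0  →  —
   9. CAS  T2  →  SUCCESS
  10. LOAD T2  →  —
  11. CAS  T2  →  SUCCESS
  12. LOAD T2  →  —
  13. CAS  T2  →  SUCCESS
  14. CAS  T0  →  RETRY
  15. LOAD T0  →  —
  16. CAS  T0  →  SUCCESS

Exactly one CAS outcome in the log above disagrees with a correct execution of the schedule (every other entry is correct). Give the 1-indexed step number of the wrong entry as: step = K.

Reference trace:
step 1: T0 LOAD ⇒ load; ctr=5 reg=5
step 2: T1 LOAD ⇒ load; ctr=5 reg=5
step 3: T2 LOAD ⇒ load; ctr=5 reg=5
step 4: T2 CAS ⇒ ok; ctr=6 reg=5
step 5: T1 CAS ⇒ retry; ctr=6 reg=5
step 6: T2 LOAD ⇒ load; ctr=6 reg=6
step 7: T0 CAS ⇒ retry; ctr=6 reg=5
step 8: T0 LOAD ⇒ load; ctr=6 reg=6
step 9: T2 CAS ⇒ ok; ctr=7 reg=6
step 10: T2 LOAD ⇒ load; ctr=7 reg=7
step 11: T2 CAS ⇒ ok; ctr=8 reg=7
step 12: T2 LOAD ⇒ load; ctr=8 reg=8
step 13: T2 CAS ⇒ ok; ctr=9 reg=8
step 14: T0 CAS ⇒ retry; ctr=9 reg=6
step 15: T0 LOAD ⇒ load; ctr=9 reg=9
step 16: T0 CAS ⇒ ok; ctr=10 reg=9
Flip is step 5.

step = 5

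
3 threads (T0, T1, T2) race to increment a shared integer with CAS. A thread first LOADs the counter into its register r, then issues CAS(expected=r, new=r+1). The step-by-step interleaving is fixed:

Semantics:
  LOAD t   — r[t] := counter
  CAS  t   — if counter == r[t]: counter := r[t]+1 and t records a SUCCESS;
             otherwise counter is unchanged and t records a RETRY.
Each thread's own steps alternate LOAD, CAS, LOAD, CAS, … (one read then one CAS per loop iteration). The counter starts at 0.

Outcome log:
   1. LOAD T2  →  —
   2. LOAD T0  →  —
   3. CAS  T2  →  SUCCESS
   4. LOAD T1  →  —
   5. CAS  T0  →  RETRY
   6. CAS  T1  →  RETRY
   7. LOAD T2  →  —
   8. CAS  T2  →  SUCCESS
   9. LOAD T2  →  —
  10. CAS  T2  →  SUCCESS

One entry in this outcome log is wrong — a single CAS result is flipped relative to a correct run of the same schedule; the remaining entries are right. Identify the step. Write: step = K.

step = 6

Correct run:
   1) LOAD T2:  M=0  r_T2=0
   2) LOAD T0:  M=0  r_T0=0
   3) CAS  T2:  M=1  r_T2=0 ✓
   4) LOAD T1:  M=1  r_T1=1
   5) CAS  T0:  M=1  r_T0=0 ✗
   6) CAS  T1:  M=2  r_T1=1 ✓
   7) LOAD T2:  M=2  r_T2=2
   8) CAS  T2:  M=3  r_T2=2 ✓
   9) LOAD T2:  M=3  r_T2=3
  10) CAS  T2:  M=4  r_T2=3 ✓
Flip is step 6.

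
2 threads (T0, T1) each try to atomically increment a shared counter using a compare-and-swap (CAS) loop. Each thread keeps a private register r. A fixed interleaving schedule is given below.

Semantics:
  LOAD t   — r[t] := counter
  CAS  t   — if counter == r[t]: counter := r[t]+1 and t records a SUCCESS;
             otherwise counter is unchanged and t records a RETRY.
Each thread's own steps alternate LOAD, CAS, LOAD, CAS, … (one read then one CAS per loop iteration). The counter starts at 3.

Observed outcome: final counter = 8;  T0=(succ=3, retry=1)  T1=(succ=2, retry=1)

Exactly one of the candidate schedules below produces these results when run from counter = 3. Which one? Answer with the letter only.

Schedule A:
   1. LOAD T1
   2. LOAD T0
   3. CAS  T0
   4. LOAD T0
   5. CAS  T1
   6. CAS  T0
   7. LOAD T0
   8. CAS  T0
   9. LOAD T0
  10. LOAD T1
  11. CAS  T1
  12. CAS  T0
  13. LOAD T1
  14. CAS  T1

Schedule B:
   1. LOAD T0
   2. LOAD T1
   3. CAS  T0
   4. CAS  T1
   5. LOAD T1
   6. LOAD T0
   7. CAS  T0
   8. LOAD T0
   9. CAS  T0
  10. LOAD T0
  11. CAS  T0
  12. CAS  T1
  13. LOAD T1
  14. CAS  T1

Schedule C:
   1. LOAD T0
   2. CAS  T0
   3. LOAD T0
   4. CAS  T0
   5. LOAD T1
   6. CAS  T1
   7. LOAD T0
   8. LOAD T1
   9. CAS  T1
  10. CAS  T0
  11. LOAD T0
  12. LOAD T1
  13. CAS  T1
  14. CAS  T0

Simulating candidate A:
   1) LOAD T1:  M=3  r_T1=3
   2) LOAD T0:  M=3  r_T0=3
   3) CAS  T0:  M=4  r_T0=3 ✓
   4) LOAD T0:  M=4  r_T0=4
   5) CAS  T1:  M=4  r_T1=3 ✗
   6) CAS  T0:  M=5  r_T0=4 ✓
   7) LOAD T0:  M=5  r_T0=5
   8) CAS  T0:  M=6  r_T0=5 ✓
   9) LOAD T0:  M=6  r_T0=6
  10) LOAD T1:  M=6  r_T1=6
  11) CAS  T1:  M=7  r_T1=6 ✓
  12) CAS  T0:  M=7  r_T0=6 ✗
  13) LOAD T1:  M=7  r_T1=7
  14) CAS  T1:  M=8  r_T1=7 ✓

A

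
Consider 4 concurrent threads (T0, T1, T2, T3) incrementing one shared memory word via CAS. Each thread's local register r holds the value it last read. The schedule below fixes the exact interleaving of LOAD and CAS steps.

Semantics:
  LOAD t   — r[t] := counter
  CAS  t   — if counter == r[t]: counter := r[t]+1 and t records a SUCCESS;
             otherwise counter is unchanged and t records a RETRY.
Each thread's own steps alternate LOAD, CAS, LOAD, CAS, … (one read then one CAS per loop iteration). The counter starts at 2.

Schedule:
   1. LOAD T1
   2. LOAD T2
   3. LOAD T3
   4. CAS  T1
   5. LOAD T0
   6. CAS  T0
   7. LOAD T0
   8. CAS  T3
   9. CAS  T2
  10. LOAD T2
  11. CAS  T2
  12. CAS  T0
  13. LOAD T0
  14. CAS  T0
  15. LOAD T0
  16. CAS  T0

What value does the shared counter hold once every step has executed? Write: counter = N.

step 1: T1 LOAD ⇒ load; ctr=2 reg=2
step 2: T2 LOAD ⇒ load; ctr=2 reg=2
step 3: T3 LOAD ⇒ load; ctr=2 reg=2
step 4: T1 CAS ⇒ ok; ctr=3 reg=2
step 5: T0 LOAD ⇒ load; ctr=3 reg=3
step 6: T0 CAS ⇒ ok; ctr=4 reg=3
step 7: T0 LOAD ⇒ load; ctr=4 reg=4
step 8: T3 CAS ⇒ retry; ctr=4 reg=2
step 9: T2 CAS ⇒ retry; ctr=4 reg=2
step 10: T2 LOAD ⇒ load; ctr=4 reg=4
step 11: T2 CAS ⇒ ok; ctr=5 reg=4
step 12: T0 CAS ⇒ retry; ctr=5 reg=4
step 13: T0 LOAD ⇒ load; ctr=5 reg=5
step 14: T0 CAS ⇒ ok; ctr=6 reg=5
step 15: T0 LOAD ⇒ load; ctr=6 reg=6
step 16: T0 CAS ⇒ ok; ctr=7 reg=6

counter = 7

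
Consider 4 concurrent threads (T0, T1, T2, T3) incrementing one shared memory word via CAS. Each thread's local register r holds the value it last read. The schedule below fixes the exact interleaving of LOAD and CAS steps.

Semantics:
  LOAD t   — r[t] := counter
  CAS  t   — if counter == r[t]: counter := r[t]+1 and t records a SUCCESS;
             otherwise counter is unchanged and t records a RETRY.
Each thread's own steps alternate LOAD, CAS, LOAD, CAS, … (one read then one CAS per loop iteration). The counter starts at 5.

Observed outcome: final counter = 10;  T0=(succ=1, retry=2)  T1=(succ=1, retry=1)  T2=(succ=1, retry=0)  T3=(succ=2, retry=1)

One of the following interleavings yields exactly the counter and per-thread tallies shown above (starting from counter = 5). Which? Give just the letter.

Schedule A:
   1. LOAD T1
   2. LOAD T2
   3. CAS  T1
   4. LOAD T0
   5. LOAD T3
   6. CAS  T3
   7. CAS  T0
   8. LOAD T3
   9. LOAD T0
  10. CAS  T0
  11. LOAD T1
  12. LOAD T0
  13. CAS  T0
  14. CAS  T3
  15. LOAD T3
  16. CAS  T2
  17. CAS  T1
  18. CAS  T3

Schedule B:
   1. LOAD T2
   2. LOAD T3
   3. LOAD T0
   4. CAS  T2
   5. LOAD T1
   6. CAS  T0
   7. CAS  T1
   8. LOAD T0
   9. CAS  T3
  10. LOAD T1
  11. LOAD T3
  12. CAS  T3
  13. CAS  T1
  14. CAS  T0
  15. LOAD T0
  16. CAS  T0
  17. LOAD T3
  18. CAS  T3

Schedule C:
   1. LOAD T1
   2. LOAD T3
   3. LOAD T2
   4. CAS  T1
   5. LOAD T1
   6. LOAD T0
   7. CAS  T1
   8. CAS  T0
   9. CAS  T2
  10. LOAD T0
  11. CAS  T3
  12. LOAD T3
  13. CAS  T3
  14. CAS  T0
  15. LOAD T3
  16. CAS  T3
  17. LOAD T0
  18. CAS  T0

B

Run B:
T2 LOAD — after: cnt=5, r=5 — load
T3 LOAD — after: cnt=5, r=5 — load
T0 LOAD — after: cnt=5, r=5 — load
T2 CAS — after: cnt=6, r=5 — ok
T1 LOAD — after: cnt=6, r=6 — load
T0 CAS — after: cnt=6, r=5 — retry
T1 CAS — after: cnt=7, r=6 — ok
T0 LOAD — after: cnt=7, r=7 — load
T3 CAS — after: cnt=7, r=5 — retry
T1 LOAD — after: cnt=7, r=7 — load
T3 LOAD — after: cnt=7, r=7 — load
T3 CAS — after: cnt=8, r=7 — ok
T1 CAS — after: cnt=8, r=7 — retry
T0 CAS — after: cnt=8, r=7 — retry
T0 LOAD — after: cnt=8, r=8 — load
T0 CAS — after: cnt=9, r=8 — ok
T3 LOAD — after: cnt=9, r=9 — load
T3 CAS — after: cnt=10, r=9 — ok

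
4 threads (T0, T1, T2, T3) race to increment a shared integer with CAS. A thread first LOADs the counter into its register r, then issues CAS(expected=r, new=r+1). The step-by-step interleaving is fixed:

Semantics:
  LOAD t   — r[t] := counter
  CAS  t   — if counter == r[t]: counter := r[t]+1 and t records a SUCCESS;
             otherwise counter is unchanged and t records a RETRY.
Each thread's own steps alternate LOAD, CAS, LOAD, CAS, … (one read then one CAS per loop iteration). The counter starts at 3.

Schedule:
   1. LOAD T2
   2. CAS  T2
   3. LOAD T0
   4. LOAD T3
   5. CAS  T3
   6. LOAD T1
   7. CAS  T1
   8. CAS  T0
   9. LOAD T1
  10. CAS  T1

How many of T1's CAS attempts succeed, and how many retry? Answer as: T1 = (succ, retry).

T1 = (2, 0)

1. LOAD T2 → mem=3 r[T2]=3 [LOAD]
2. CAS T2 → mem=4 r[T2]=3 [OK]
3. LOAD T0 → mem=4 r[T0]=4 [LOAD]
4. LOAD T3 → mem=4 r[T3]=4 [LOAD]
5. CAS T3 → mem=5 r[T3]=4 [OK]
6. LOAD T1 → mem=5 r[T1]=5 [LOAD]
7. CAS T1 → mem=6 r[T1]=5 [OK]
8. CAS T0 → mem=6 r[T0]=4 [RETRY]
9. LOAD T1 → mem=6 r[T1]=6 [LOAD]
10. CAS T1 → mem=7 r[T1]=6 [OK]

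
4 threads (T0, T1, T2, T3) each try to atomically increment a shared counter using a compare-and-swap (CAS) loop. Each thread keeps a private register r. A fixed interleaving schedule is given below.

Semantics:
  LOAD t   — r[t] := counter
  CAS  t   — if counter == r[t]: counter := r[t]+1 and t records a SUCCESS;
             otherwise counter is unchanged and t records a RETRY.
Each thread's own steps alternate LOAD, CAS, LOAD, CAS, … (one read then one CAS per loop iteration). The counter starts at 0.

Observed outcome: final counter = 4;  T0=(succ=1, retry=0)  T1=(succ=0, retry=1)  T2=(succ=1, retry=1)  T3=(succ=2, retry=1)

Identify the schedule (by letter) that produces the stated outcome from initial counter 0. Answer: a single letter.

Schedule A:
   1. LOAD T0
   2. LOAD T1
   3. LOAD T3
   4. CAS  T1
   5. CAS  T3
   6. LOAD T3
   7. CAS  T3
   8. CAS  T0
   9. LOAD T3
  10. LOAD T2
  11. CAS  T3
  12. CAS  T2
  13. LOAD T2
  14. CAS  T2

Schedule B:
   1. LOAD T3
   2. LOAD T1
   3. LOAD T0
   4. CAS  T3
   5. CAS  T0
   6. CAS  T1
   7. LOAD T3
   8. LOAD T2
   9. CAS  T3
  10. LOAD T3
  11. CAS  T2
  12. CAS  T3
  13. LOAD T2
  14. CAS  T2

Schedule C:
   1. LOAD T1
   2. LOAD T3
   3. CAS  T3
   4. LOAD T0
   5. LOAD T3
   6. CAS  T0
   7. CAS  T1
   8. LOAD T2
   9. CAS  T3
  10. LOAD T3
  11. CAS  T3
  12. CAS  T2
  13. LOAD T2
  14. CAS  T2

C

Run C:
[1] T1.load  rd  (counter 0, T1.r 0)
[2] T3.load  rd  (counter 0, T3.r 0)
[3] T3.cas  hit  (counter 1, T3.r 0)
[4] T0.load  rd  (counter 1, T0.r 1)
[5] T3.load  rd  (counter 1, T3.r 1)
[6] T0.cas  hit  (counter 2, T0.r 1)
[7] T1.cas  miss  (counter 2, T1.r 0)
[8] T2.load  rd  (counter 2, T2.r 2)
[9] T3.cas  miss  (counter 2, T3.r 1)
[10] T3.load  rd  (counter 2, T3.r 2)
[11] T3.cas  hit  (counter 3, T3.r 2)
[12] T2.cas  miss  (counter 3, T2.r 2)
[13] T2.load  rd  (counter 3, T2.r 3)
[14] T2.cas  hit  (counter 4, T2.r 3)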